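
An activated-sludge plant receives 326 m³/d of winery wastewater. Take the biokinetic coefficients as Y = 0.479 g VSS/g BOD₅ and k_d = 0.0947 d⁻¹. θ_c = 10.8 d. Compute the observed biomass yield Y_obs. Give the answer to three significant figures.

Correct the yield for decay: Y_obs = Y/(1 + k_d θ_c) = 0.479 / (1 + 0.0947 × 10.8) = 0.479 / 2.023 = 0.2368.

Y_obs ≈ 0.237 g VSS/g BOD₅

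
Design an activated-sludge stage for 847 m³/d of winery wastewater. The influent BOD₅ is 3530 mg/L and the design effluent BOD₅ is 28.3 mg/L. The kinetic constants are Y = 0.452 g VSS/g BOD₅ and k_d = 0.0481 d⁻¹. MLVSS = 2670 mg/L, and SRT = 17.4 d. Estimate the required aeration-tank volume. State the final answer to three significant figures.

Rearranging the biomass balance for a CMAS with decay, V = Y·Q·ΔS·θ_c / [X·(1+k_d θ_c)] = 0.452 × 847 × (3530 − 28.3) × 17.4 / [2670 × (1 + 0.0481 × 17.4)] = 2.33×10^7 / 4905 = 4756 m³.

V ≈ 4760 m³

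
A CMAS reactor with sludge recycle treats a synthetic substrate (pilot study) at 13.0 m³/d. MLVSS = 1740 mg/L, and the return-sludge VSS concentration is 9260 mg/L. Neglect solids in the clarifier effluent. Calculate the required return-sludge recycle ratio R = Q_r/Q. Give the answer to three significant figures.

R ≈ 0.231

R = Q_r/Q = X/(X_r − X) = 1740 / (9260 − 1740) = 0.2314.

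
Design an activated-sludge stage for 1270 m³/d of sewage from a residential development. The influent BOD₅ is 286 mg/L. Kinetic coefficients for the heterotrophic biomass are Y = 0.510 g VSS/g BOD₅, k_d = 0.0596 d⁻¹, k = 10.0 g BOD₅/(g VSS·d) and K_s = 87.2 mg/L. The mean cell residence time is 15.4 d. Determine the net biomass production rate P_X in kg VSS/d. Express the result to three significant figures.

P_X ≈ 95.9 kg VSS/d

From the Monod/SRT balance for a CMAS, S = K_s·(1+k_d θ_c)/[θ_c·(Y k − k_d) − 1] = 87.2 × (1 + 0.0596 × 15.4) / [15.4 × (0.510 × 10.0 − 0.0596) − 1] = 167.2 / 76.62 = 2.183 mg/L.
Observed yield with endogenous decay: Y_obs = Y / (1 + k_d·θ_c) = 0.510 / (1 + 0.0596 × 15.4) = 0.510 / 1.918 = 0.2659 g VSS/g BOD₅.
Mass of BOD₅ removed per day: Q(S₀ − S) = 1270 × 283.8 g/m³ = 360.5 kg/d.
So the net sludge growth is P_X = 0.2659 × 360.5 = 95.85 kg VSS/d.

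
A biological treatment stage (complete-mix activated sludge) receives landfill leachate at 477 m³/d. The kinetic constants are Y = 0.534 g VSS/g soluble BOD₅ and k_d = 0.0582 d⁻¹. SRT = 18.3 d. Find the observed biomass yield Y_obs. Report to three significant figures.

Y_obs ≈ 0.259 g VSS/g soluble BOD₅

Observed yield with endogenous decay: Y_obs = Y / (1 + k_d·θ_c) = 0.534 / (1 + 0.0582 × 18.3) = 0.534 / 2.065 = 0.2586 g VSS/g soluble BOD₅.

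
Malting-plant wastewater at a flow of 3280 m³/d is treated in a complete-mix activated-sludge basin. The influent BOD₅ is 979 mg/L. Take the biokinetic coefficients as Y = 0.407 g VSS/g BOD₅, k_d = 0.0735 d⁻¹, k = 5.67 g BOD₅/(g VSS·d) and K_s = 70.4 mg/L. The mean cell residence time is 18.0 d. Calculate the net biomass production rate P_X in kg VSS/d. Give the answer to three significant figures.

P_X ≈ 560 kg VSS/d

From the Monod/SRT balance for a CMAS, S = K_s·(1+k_d θ_c)/[θ_c·(Y k − k_d) − 1] = 70.4 × (1 + 0.0735 × 18.0) / [18.0 × (0.407 × 5.67 − 0.0735) − 1] = 163.5 / 39.22 = 4.170 mg/L.
Y_obs = Y / (1 + k_d θ_c) = 0.407 / (1 + 0.0735 × 18.0) = 0.407 / 2.323 = 0.1752.
Substrate removed = Q·(S₀ − S) = 3280 m³/d × (979 − 4.17) g/m³ = 3.2×10^6 g/d = 3197 kg/d.
Net biomass production P_X = Y_obs × Q·(S₀ − S) = 0.1752 × 3197 = 560.2 kg VSS/d.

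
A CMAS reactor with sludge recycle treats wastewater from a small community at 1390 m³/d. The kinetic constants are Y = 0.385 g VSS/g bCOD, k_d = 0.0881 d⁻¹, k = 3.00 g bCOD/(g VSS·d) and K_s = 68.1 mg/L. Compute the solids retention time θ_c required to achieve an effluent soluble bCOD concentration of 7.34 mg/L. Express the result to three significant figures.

Specific growth rate at S = 7.34 mg/L: μ = YkS/(K_s+S) = 0.385·3.00·7.34/(68.1+7.34) = 0.1124 d⁻¹.
θ_c = 1/(μ − k_d) = 1/(0.1124 − 0.0881) = 1/0.02428 = 41.19 d.

θ_c ≈ 41.2 d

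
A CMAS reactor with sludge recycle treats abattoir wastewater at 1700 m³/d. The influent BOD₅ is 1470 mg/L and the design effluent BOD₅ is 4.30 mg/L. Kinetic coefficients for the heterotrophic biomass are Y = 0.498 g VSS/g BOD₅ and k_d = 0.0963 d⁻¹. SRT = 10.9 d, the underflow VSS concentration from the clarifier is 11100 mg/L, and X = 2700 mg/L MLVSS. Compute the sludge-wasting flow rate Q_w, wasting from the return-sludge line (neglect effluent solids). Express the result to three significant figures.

Q_w ≈ 54.5 m³/d

From the SRT design equation V = Y Q (S₀−S) θ_c / [X (1 + k_d θ_c)] = 0.498 × 1700 × (1470 − 4.30) × 10.9 / [2700 × (1 + 0.0963 × 10.9)] = 1.35×10^7 / 5534 = 2444 m³.
Q_w = (V·X)/(θ_c X_r) = 2444 × 2700 / (10.9 × 11100) = 54.54 m³/d.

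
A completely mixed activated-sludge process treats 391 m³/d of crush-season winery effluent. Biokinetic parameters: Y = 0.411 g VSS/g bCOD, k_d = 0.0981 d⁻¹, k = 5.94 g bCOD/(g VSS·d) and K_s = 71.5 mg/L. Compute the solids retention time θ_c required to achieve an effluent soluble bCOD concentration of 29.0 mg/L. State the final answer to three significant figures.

θ_c ≈ 1.65 d

Specific growth rate at S = 29.0 mg/L: μ = YkS/(K_s+S) = 0.411·5.94·29.0/(71.5+29.0) = 0.7045 d⁻¹.
θ_c = 1/(μ − k_d) = 1/(0.7045 − 0.0981) = 1/0.6064 = 1.649 d.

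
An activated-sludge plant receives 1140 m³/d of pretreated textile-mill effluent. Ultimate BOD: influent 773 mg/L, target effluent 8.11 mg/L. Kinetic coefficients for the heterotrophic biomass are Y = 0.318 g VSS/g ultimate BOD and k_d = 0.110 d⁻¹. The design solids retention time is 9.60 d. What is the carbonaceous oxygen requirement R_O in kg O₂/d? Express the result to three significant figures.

Y_obs = Y / (1 + k_d θ_c) = 0.318 / (1 + 0.110 × 9.60) = 0.318 / 2.056 = 0.1547.
Substrate removed = Q·(S₀ − S) = 1140 m³/d × (773 − 8.11) g/m³ = 8.72×10^5 g/d = 872.0 kg/d.
P_X = Y_obs·Q·(S₀ − S) = 0.1547 × 872.0 = 134.9 kg VSS/d.
R_O = Q·(S₀ − S) − 1.42·P_X = 872.0 − 1.42 × 134.9 = 680.5 kg O₂/d.

R_O ≈ 680 kg O₂/d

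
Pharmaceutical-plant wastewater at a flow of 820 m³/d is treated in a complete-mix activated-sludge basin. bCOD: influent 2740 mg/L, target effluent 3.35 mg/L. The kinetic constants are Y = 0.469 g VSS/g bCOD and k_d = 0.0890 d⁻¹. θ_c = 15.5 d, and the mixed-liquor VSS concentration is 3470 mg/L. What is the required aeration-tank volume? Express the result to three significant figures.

Rearranging the biomass balance for a CMAS with decay, V = Y·Q·ΔS·θ_c / [X·(1+k_d θ_c)] = 0.469 × 820 × (2740 − 3.35) × 15.5 / [3470 × (1 + 0.0890 × 15.5)] = 1.63×10^7 / 8257 = 1976 m³.

V ≈ 1980 m³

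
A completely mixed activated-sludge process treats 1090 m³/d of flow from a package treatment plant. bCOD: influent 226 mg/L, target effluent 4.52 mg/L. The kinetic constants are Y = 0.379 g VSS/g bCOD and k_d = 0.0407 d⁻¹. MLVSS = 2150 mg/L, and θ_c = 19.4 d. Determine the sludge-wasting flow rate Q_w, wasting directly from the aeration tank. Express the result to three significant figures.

Rearranging the biomass balance for a CMAS with decay, V = Y·Q·ΔS·θ_c / [X·(1+k_d θ_c)] = 0.379 × 1090 × (226 − 4.52) × 19.4 / [2150 × (1 + 0.0407 × 19.4)] = 1.78×10^6 / 3848 = 461.3 m³.
For wasting at MLVSS concentration, Q_w = V/θ_c = 461.3/19.4 = 23.78 m³/d.

Q_w ≈ 23.8 m³/d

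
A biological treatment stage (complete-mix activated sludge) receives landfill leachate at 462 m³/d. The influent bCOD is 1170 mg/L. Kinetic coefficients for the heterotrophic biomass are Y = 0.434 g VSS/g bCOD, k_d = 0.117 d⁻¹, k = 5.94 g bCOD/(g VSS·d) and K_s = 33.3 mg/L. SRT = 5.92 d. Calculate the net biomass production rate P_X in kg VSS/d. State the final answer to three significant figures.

Effluent substrate depends only on kinetics and SRT: S = K_s(1 + k_d θ_c) / [θ_c(Yk − k_d) − 1] = 33.3 × (1 + 0.117 × 5.92) / [5.92 × (0.434 × 5.94 − 0.117) − 1] = 56.36 / 13.57 = 4.154 mg/L.
The observed yield is Y_obs = Y/(1 + k_d·θ_c) = 0.434 / (1 + 0.117 × 5.92) = 0.434 / 1.693 = 0.2564 g VSS per g bCOD removed.
ΔS = 1170 − 4.15 = 1166 mg/L, so the substrate removal rate is 462 × 1166/1000 = 538.6 kg bCOD/d.
Biomass produced: P_X = Y_obs·Q·ΔS = 0.2564 × 538.6 ≈ 138.1 kg VSS/d.

P_X ≈ 138 kg VSS/d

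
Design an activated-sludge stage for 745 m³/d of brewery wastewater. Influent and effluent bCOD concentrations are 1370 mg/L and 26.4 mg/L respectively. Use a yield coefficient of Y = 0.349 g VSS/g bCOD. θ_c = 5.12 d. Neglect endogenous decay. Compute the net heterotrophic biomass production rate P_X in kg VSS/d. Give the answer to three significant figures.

P_X ≈ 349 kg VSS/d

No decay correction is needed, so Y_obs = Y = 0.349.
Mass of bCOD removed per day: Q(S₀ − S) = 745 × 1344 g/m³ = 1001 kg/d.
Biomass produced: P_X = Y_obs·Q·ΔS = 0.3490 × 1001 ≈ 349.3 kg VSS/d.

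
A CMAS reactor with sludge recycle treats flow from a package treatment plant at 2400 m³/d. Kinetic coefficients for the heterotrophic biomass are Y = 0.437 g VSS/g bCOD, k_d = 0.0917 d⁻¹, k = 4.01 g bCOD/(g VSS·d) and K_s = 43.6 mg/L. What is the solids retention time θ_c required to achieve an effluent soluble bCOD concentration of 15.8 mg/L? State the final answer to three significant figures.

At the target effluent, Y k S/(K_s+S) = 0.437×4.01×15.8/59.40 = 0.4661 d⁻¹.
θ_c = 1/(μ − k_d) = 1/(0.4661 − 0.0917) = 1/0.3744 = 2.671 d.

θ_c ≈ 2.67 d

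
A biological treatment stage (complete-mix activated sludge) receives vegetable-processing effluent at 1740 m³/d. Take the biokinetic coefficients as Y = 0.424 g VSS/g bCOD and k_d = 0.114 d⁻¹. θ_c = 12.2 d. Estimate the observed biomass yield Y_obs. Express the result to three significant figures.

Y_obs = Y / (1 + k_d θ_c) = 0.424 / (1 + 0.114 × 12.2) = 0.424 / 2.391 = 0.1773.

Y_obs ≈ 0.177 g VSS/g bCOD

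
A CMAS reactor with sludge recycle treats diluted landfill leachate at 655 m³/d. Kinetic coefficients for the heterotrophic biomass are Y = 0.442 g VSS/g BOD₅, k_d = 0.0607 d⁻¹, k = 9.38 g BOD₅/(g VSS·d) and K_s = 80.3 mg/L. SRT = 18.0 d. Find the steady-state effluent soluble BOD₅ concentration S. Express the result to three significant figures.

S ≈ 2.32 mg/L

Effluent substrate depends only on kinetics and SRT: S = K_s(1 + k_d θ_c) / [θ_c(Yk − k_d) − 1] = 80.3 × (1 + 0.0607 × 18.0) / [18.0 × (0.442 × 9.38 − 0.0607) − 1] = 168.0 / 72.53 = 2.317 mg/L.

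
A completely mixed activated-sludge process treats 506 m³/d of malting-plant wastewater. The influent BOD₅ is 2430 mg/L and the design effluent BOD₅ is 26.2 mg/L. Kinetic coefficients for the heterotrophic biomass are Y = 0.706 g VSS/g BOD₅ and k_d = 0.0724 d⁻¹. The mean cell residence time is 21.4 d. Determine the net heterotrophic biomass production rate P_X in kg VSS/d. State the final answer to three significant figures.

Correct the yield for decay: Y_obs = Y/(1 + k_d θ_c) = 0.706 / (1 + 0.0724 × 21.4) = 0.706 / 2.549 = 0.2769.
ΔS = 2430 − 26.2 = 2404 mg/L, so the substrate removal rate is 506 × 2404/1000 = 1216 kg BOD₅/d.
P_X = Y_obs · Q(S₀ − S) = 0.2769 × 1216 = 336.8 kg VSS/d.

P_X ≈ 337 kg VSS/d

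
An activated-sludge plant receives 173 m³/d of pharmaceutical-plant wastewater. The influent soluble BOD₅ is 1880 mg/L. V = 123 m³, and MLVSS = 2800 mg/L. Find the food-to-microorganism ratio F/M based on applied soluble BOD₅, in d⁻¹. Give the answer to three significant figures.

F/M = Q·S₀ / (V·X) = 173 × 1880 / (123.0 × 2800) = 0.9444 g soluble BOD₅·(g VSS·d)⁻¹.

F/M ≈ 0.944 d⁻¹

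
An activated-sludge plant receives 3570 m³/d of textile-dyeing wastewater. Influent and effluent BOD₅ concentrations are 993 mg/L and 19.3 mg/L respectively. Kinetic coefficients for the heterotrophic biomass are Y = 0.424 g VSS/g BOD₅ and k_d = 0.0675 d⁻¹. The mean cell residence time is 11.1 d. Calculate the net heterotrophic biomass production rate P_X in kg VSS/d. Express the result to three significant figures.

P_X ≈ 843 kg VSS/d

Y_obs = Y / (1 + k_d θ_c) = 0.424 / (1 + 0.0675 × 11.1) = 0.424 / 1.749 = 0.2424.
Q·(S₀ − S) = 3570 × (993 − 19.3) × 10⁻³ = 3476 kg/d removed.
Net biomass production P_X = Y_obs × Q·(S₀ − S) = 0.2424 × 3476 = 842.6 kg VSS/d.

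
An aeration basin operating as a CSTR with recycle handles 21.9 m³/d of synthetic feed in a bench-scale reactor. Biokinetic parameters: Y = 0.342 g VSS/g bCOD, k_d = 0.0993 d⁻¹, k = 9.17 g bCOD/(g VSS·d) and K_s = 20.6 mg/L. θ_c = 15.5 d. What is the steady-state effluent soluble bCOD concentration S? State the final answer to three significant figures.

S ≈ 1.14 mg/L

Effluent substrate depends only on kinetics and SRT: S = K_s(1 + k_d θ_c) / [θ_c(Yk − k_d) − 1] = 20.6 × (1 + 0.0993 × 15.5) / [15.5 × (0.342 × 9.17 − 0.0993) − 1] = 52.31 / 46.07 = 1.135 mg/L.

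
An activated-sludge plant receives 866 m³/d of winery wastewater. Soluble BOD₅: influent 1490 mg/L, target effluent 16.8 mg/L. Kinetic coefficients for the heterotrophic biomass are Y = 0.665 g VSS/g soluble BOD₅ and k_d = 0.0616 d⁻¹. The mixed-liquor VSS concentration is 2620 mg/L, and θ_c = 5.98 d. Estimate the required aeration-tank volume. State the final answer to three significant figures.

Steady-state biomass mass balance: V·X·(1 + k_d·θ_c) = Y·Q·(S₀ − S)·θ_c, so V = 0.665 × 866 × (1490 − 16.8) × 5.98 / [2620 × (1 + 0.0616 × 5.98)] = 5.07×10^6 / 3585 = 1415 m³.

V ≈ 1420 m³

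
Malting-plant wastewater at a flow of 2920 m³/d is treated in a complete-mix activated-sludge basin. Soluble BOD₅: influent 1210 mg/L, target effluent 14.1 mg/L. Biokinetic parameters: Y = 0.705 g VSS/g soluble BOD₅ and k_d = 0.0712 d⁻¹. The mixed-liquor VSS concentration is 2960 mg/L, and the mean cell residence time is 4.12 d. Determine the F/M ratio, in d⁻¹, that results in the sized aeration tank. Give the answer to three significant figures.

From the SRT design equation V = Y Q (S₀−S) θ_c / [X (1 + k_d θ_c)] = 0.705 × 2920 × (1210 − 14.1) × 4.12 / [2960 × (1 + 0.0712 × 4.12)] = 1.01×10^7 / 3828 = 2649 m³.
Food-to-microorganism ratio F/M = Q S₀ / (V X) = 2920 × 1210 / (2649 × 2960) = 0.4505 d⁻¹.

F/M ≈ 0.451 d⁻¹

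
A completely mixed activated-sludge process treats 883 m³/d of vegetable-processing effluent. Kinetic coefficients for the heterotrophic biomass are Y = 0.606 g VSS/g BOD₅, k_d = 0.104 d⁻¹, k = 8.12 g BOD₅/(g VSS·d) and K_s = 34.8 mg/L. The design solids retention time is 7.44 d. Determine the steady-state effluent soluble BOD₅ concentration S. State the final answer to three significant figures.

Effluent substrate depends only on kinetics and SRT: S = K_s(1 + k_d θ_c) / [θ_c(Yk − k_d) − 1] = 34.8 × (1 + 0.104 × 7.44) / [7.44 × (0.606 × 8.12 − 0.104) − 1] = 61.73 / 34.84 = 1.772 mg/L.

S ≈ 1.77 mg/L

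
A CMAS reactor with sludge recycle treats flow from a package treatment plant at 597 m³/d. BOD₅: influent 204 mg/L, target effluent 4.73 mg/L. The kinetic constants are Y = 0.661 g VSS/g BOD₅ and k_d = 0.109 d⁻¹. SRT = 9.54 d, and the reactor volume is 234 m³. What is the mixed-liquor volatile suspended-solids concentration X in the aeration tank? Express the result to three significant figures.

X = Y·Q·ΔS·θ_c / [V·(1 + k_d θ_c)] = 0.661 × 597 × (204 − 4.73) × 9.54 / [234 × (1 + 0.109 × 9.54)] = 1572 mg/L.

X ≈ 1570 mg/L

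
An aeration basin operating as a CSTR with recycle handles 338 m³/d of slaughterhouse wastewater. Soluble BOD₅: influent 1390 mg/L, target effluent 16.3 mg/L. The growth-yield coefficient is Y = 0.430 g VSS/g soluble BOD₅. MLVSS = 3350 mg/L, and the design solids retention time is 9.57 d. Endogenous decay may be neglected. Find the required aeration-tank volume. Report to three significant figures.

Biomass mass balance (decay neglected): V·X = Y·Q·(S₀ − S)·θ_c, so V = 0.430 × 338 × (1390 − 16.3) × 9.57 / 3350 = 570.4 m³.

V ≈ 570 m³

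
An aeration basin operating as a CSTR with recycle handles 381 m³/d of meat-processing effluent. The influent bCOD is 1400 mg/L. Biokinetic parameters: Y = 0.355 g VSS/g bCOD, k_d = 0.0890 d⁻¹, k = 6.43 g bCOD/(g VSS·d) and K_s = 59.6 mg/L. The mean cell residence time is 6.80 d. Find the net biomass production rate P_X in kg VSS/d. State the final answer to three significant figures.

P_X ≈ 117 kg VSS/d

Effluent substrate depends only on kinetics and SRT: S = K_s(1 + k_d θ_c) / [θ_c(Yk − k_d) − 1] = 59.6 × (1 + 0.0890 × 6.80) / [6.80 × (0.355 × 6.43 − 0.0890) − 1] = 95.67 / 13.92 = 6.874 mg/L.
Observed yield with endogenous decay: Y_obs = Y / (1 + k_d·θ_c) = 0.355 / (1 + 0.0890 × 6.80) = 0.355 / 1.605 = 0.2212 g VSS/g bCOD.
Q·(S₀ − S) = 381 × (1400 − 6.87) × 10⁻³ = 530.8 kg/d removed.
P_X = Y_obs · Q(S₀ − S) = 0.2212 × 530.8 = 117.4 kg VSS/d.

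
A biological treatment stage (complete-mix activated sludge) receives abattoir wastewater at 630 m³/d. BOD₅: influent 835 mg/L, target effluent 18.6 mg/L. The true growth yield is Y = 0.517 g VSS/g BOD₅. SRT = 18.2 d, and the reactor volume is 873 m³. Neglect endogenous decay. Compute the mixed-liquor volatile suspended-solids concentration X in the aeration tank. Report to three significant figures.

Without decay, X = Y Q (S₀−S) θ_c / V = 0.517 × 630 × (835 − 18.6) × 18.2 / 873 = 5544 mg/L.

X ≈ 5540 mg/L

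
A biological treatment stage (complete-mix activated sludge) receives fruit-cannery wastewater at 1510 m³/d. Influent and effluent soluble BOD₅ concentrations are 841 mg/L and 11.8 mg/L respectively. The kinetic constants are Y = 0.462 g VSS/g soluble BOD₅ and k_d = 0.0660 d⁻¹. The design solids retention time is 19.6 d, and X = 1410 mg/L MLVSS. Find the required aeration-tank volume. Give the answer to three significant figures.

Steady-state biomass mass balance: V·X·(1 + k_d·θ_c) = Y·Q·(S₀ − S)·θ_c, so V = 0.462 × 1510 × (841 − 11.8) × 19.6 / [1410 × (1 + 0.0660 × 19.6)] = 1.13×10^7 / 3234 = 3506 m³.

V ≈ 3510 m³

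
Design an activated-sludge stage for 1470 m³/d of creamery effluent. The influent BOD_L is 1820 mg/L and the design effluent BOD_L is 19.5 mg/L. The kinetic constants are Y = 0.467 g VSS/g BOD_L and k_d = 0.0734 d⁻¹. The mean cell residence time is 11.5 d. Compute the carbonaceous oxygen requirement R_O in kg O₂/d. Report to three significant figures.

R_O ≈ 1690 kg O₂/d

Y_obs = Y / (1 + k_d θ_c) = 0.467 / (1 + 0.0734 × 11.5) = 0.467 / 1.844 = 0.2532.
Q·(S₀ − S) = 1470 × (1820 − 19.5) × 10⁻³ = 2647 kg/d removed.
Biomass synthesised: P_X = Y_obs × 2647 = 670.3 kg VSS/d.
R_O = Q·(S₀ − S) − 1.42·P_X = 2647 − 1.42 × 670.3 = 1695 kg O₂/d.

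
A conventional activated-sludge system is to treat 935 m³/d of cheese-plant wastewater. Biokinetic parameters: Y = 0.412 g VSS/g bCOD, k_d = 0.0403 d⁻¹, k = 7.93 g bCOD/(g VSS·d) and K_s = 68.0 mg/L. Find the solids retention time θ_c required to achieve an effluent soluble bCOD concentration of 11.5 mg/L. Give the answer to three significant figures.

At the target effluent, Y k S/(K_s+S) = 0.412×7.93×11.5/79.50 = 0.4726 d⁻¹.
Then 1/θ_c = μ − k_d = 0.4726 − 0.0403 = 0.4323 d⁻¹, giving θ_c = 2.313 d.

θ_c ≈ 2.31 d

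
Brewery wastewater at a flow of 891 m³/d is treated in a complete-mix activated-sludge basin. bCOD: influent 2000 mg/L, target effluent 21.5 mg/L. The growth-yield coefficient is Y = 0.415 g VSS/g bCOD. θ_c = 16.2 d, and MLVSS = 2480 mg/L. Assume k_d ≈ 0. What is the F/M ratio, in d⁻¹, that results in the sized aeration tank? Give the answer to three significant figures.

F/M ≈ 0.150 d⁻¹

V·X = Y·Q·ΔS·θ_c gives V = 0.415 × 891 × (2000 − 21.5) × 16.2 / 2480 = 4779 m³.
Food-to-microorganism ratio F/M = Q S₀ / (V X) = 891 × 2000 / (4779 × 2480) = 0.1504 d⁻¹.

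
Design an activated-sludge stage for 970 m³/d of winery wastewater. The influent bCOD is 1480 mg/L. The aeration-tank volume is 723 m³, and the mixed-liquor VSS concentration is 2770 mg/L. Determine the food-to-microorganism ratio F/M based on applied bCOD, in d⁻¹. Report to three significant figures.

Food-to-microorganism ratio F/M = Q S₀ / (V X) = 970 × 1480 / (723.0 × 2770) = 0.7168 d⁻¹.

F/M ≈ 0.717 d⁻¹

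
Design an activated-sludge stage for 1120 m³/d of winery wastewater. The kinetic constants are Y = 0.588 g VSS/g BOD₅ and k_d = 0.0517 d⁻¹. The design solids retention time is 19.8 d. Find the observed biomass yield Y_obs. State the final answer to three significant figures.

Observed yield with endogenous decay: Y_obs = Y / (1 + k_d·θ_c) = 0.588 / (1 + 0.0517 × 19.8) = 0.588 / 2.024 = 0.2906 g VSS/g BOD₅.

Y_obs ≈ 0.291 g VSS/g BOD₅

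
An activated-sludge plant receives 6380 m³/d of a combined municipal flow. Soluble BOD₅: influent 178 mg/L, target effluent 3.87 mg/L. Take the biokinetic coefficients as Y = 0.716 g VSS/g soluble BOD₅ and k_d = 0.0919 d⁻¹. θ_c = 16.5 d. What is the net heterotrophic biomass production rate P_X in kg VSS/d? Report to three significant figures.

Correct the yield for decay: Y_obs = Y/(1 + k_d θ_c) = 0.716 / (1 + 0.0919 × 16.5) = 0.716 / 2.516 = 0.2845.
Q·(S₀ − S) = 6380 × (178 − 3.87) × 10⁻³ = 1111 kg/d removed.
Net biomass production P_X = Y_obs × Q·(S₀ − S) = 0.2845 × 1111 = 316.1 kg VSS/d.

P_X ≈ 316 kg VSS/d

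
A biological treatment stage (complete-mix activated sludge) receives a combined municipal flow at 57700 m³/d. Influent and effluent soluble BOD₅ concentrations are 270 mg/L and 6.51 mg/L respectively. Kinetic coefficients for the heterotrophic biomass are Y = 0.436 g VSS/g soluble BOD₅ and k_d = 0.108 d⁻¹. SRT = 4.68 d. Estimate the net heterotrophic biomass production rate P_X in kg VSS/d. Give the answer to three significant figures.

P_X ≈ 4400 kg VSS/d

The observed yield is Y_obs = Y/(1 + k_d·θ_c) = 0.436 / (1 + 0.108 × 4.68) = 0.436 / 1.505 = 0.2896 g VSS per g soluble BOD₅ removed.
Substrate removed = Q·(S₀ − S) = 57700 m³/d × (270 − 6.51) g/m³ = 1.52×10^7 g/d = 15203 kg/d.
P_X = Y_obs · Q(S₀ − S) = 0.2896 × 15203 = 4403 kg VSS/d.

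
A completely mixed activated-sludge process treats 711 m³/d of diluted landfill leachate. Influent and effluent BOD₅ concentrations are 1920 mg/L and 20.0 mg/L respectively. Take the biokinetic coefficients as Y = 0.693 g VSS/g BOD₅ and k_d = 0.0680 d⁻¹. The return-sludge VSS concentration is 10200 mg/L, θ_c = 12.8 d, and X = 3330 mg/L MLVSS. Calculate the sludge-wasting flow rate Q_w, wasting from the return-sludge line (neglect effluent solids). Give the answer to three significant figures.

Q_w ≈ 49.1 m³/d

From the SRT design equation V = Y Q (S₀−S) θ_c / [X (1 + k_d θ_c)] = 0.693 × 711 × (1920 − 20.0) × 12.8 / [3330 × (1 + 0.0680 × 12.8)] = 1.2×10^7 / 6228 = 1924 m³.
θ_c = V·X/(Q_w·X_r) when wasting from the recycle, so Q_w = V·X/(θ_c·X_r) = 1924 × 3330 / (12.8 × 10200) = 49.07 m³/d.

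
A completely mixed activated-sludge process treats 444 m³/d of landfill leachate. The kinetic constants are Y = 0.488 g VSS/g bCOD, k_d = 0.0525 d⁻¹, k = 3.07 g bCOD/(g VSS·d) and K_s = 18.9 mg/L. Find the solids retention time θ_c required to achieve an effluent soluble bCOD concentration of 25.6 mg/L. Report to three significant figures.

From 1/θ_c = Y·k·S/(K_s + S) − k_d: Y·k·S/(K_s+S) = 0.488 × 3.07 × 25.6 / (18.9 + 25.6) = 0.8619 d⁻¹.
1/θ_c = 0.8619 − 0.0525 = 0.8094 d⁻¹, so θ_c = 1.236 d.

θ_c ≈ 1.24 d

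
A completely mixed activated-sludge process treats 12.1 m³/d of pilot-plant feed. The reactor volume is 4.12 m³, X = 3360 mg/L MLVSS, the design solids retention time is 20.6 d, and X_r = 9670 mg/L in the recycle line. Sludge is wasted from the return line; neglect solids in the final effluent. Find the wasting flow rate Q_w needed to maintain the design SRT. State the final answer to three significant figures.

θ_c = V·X/(Q_w·X_r) when wasting from the recycle, so Q_w = V·X/(θ_c·X_r) = 4.120 × 3360 / (20.6 × 9670) = 0.06949 m³/d.

Q_w ≈ 0.0695 m³/d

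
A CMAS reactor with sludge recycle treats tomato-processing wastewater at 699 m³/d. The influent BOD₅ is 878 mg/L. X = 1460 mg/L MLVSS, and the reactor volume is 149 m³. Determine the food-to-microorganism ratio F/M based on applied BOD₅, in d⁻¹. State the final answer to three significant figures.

F/M = applied load / biomass = Q·S₀/(V·X) = 699 × 878 / (149.0 × 1460) = 2.821 d⁻¹.

F/M ≈ 2.82 d⁻¹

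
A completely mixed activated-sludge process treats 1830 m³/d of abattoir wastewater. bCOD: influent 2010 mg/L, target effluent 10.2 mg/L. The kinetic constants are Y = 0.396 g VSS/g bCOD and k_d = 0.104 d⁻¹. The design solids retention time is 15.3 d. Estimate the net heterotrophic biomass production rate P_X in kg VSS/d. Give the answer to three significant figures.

P_X ≈ 559 kg VSS/d

Y_obs = Y / (1 + k_d θ_c) = 0.396 / (1 + 0.104 × 15.3) = 0.396 / 2.591 = 0.1528.
Substrate removed = Q·(S₀ − S) = 1830 m³/d × (2010 − 10.2) g/m³ = 3.66×10^6 g/d = 3660 kg/d.
P_X = Y_obs · Q(S₀ − S) = 0.1528 × 3660 = 559.3 kg VSS/d.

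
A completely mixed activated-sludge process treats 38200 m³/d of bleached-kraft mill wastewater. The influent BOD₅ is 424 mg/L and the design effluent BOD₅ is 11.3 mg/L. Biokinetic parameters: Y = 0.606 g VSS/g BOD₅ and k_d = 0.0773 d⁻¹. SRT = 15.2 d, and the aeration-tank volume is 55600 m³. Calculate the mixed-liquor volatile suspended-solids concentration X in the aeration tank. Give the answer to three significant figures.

X ≈ 1200 mg/L

Solving the biomass balance for X: X = Y Q (S₀−S) θ_c / [V (1+k_d θ_c)] = 0.606 × 38200 × (424 − 11.3) × 15.2 / [55600 × (1 + 0.0773 × 15.2)] = 1201 mg/L.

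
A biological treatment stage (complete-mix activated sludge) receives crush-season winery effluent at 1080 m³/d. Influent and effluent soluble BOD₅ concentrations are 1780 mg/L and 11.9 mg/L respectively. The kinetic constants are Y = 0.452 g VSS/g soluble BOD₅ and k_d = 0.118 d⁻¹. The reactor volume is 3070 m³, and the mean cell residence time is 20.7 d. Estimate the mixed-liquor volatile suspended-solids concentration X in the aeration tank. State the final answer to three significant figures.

Solving the biomass balance for X: X = Y Q (S₀−S) θ_c / [V (1+k_d θ_c)] = 0.452 × 1080 × (1780 − 11.9) × 20.7 / [3070 × (1 + 0.118 × 20.7)] = 1690 mg/L.

X ≈ 1690 mg/L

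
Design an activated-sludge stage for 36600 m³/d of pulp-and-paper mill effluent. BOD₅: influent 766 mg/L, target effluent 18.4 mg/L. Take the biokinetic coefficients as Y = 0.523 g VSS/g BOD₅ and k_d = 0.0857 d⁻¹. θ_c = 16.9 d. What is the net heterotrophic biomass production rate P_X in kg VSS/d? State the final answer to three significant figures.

P_X ≈ 5840 kg VSS/d

The observed yield is Y_obs = Y/(1 + k_d·θ_c) = 0.523 / (1 + 0.0857 × 16.9) = 0.523 / 2.448 = 0.2136 g VSS per g BOD₅ removed.
ΔS = 766 − 18.4 = 747.6 mg/L, so the substrate removal rate is 36600 × 747.6/1000 = 27362 kg BOD₅/d.
P_X = Y_obs · Q(S₀ − S) = 0.2136 × 27362 = 5845 kg VSS/d.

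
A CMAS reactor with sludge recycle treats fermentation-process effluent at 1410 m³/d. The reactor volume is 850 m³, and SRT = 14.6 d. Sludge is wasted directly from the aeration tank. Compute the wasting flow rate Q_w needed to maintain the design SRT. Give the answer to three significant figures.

For wasting at MLVSS concentration, Q_w = V/θ_c = 850.0/14.6 = 58.22 m³/d.

Q_w ≈ 58.2 m³/d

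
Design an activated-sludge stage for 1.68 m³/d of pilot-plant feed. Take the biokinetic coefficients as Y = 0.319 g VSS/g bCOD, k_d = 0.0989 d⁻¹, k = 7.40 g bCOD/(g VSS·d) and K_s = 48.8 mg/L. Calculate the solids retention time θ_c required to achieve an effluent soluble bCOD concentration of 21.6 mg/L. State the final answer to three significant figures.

Specific growth rate at S = 21.6 mg/L: μ = YkS/(K_s+S) = 0.319·7.40·21.6/(48.8+21.6) = 0.7243 d⁻¹.
θ_c = 1/(μ − k_d) = 1/(0.7243 − 0.0989) = 1/0.6254 = 1.599 d.

θ_c ≈ 1.60 d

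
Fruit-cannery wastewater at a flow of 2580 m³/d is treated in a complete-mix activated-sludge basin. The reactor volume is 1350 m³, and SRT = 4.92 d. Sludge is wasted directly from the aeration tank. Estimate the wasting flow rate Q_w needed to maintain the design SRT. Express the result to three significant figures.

For wasting at MLVSS concentration, Q_w = V/θ_c = 1350/4.92 = 274.4 m³/d.

Q_w ≈ 274 m³/d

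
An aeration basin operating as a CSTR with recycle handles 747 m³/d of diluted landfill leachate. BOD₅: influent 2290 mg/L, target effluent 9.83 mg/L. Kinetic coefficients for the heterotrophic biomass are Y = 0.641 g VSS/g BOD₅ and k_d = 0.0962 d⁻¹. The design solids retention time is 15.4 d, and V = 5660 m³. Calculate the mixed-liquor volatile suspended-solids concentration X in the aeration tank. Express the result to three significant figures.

X = Y·Q·ΔS·θ_c / [V·(1 + k_d θ_c)] = 0.641 × 747 × (2290 − 9.83) × 15.4 / [5660 × (1 + 0.0962 × 15.4)] = 1197 mg/L.

X ≈ 1200 mg/L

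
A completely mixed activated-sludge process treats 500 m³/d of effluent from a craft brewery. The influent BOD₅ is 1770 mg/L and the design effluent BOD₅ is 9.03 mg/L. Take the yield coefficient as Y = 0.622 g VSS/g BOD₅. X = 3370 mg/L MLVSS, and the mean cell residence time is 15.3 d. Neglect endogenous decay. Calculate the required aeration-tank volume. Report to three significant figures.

V ≈ 2490 m³

V·X = Y·Q·ΔS·θ_c gives V = 0.622 × 500 × (1770 − 9.03) × 15.3 / 3370 = 2486 m³.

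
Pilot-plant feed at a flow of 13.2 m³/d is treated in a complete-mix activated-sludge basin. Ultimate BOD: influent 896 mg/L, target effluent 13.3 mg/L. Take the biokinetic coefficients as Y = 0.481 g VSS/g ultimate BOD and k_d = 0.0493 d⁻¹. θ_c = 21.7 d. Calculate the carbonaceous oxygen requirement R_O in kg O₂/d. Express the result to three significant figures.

R_O ≈ 7.81 kg O₂/d

Correct the yield for decay: Y_obs = Y/(1 + k_d θ_c) = 0.481 / (1 + 0.0493 × 21.7) = 0.481 / 2.070 = 0.2324.
Q·(S₀ − S) = 13.2 × (896 − 13.3) × 10⁻³ = 11.65 kg/d removed.
P_X = Y_obs·Q·(S₀ − S) = 0.2324 × 11.65 = 2.708 kg VSS/d.
R_O = Q·(S₀ − S) − 1.42·P_X = 11.65 − 1.42 × 2.708 = 7.807 kg O₂/d.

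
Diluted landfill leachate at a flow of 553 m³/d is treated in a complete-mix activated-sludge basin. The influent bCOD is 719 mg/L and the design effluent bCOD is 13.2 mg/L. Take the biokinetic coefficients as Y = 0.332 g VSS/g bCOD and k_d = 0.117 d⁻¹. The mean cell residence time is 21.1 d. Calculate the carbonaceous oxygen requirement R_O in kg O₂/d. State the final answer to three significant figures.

Correct the yield for decay: Y_obs = Y/(1 + k_d θ_c) = 0.332 / (1 + 0.117 × 21.1) = 0.332 / 3.469 = 0.09571.
Substrate removed = Q·(S₀ − S) = 553 m³/d × (719 − 13.2) g/m³ = 3.9×10^5 g/d = 390.3 kg/d.
P_X = Y_obs·Q·(S₀ − S) = 0.09571 × 390.3 = 37.36 kg VSS/d.
Carbonaceous O₂ demand = substrate oxidised − cell-mass equivalent = 390.3 − 1.42 × 37.36 = 337.3 kg O₂/d.

R_O ≈ 337 kg O₂/d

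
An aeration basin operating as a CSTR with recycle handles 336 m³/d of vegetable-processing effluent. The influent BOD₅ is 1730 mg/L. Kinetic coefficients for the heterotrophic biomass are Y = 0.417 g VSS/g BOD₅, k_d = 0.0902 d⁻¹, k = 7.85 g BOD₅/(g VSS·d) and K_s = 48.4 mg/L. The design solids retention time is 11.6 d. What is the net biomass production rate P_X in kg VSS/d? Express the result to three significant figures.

P_X ≈ 118 kg VSS/d

From the Monod/SRT balance for a CMAS, S = K_s·(1+k_d θ_c)/[θ_c·(Y k − k_d) − 1] = 48.4 × (1 + 0.0902 × 11.6) / [11.6 × (0.417 × 7.85 − 0.0902) − 1] = 99.04 / 35.93 = 2.757 mg/L.
Y_obs = Y / (1 + k_d θ_c) = 0.417 / (1 + 0.0902 × 11.6) = 0.417 / 2.046 = 0.2038.
Q·(S₀ − S) = 336 × (1730 − 2.76) × 10⁻³ = 580.4 kg/d removed.
So the net sludge growth is P_X = 0.2038 × 580.4 = 118.3 kg VSS/d.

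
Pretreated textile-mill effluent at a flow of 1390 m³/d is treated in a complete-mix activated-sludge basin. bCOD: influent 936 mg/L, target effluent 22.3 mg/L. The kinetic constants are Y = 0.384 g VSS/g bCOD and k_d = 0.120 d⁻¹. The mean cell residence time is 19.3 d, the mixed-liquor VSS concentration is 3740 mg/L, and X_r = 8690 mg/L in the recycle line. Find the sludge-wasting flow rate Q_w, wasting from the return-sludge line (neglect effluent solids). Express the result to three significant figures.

Q_w ≈ 16.9 m³/d

From the SRT design equation V = Y Q (S₀−S) θ_c / [X (1 + k_d θ_c)] = 0.384 × 1390 × (936 − 22.3) × 19.3 / [3740 × (1 + 0.120 × 19.3)] = 9.41×10^6 / 12402 = 759.0 m³.
Wasting from the return line (neglecting effluent solids): Q_w = V·X / (θ_c·X_r) = 759.0 × 3740 / (19.3 × 8690) = 16.92 m³/d.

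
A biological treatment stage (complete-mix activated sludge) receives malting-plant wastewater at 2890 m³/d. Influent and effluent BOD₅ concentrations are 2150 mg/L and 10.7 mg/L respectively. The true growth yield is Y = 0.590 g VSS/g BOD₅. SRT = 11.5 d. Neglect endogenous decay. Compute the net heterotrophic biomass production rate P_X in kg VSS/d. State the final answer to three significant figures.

No decay correction is needed, so Y_obs = Y = 0.590.
Substrate removed = Q·(S₀ − S) = 2890 m³/d × (2150 − 10.7) g/m³ = 6.18×10^6 g/d = 6183 kg/d.
Net biomass production P_X = Y_obs × Q·(S₀ − S) = 0.5900 × 6183 = 3648 kg VSS/d.

P_X ≈ 3650 kg VSS/d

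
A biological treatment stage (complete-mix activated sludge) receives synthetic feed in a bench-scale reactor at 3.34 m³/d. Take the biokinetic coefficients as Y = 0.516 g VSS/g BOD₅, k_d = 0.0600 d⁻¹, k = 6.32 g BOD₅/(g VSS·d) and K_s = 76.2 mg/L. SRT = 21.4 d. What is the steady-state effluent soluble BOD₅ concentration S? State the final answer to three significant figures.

For a completely mixed reactor with recycle the Lawrence–McCarty relation gives S = K_s·(1 + k_d·θ_c) / [θ_c·(Y·k − k_d) − 1] = 76.2 × (1 + 0.0600 × 21.4) / [21.4 × (0.516 × 6.32 − 0.0600) − 1] = 174.0 / 67.50 = 2.578 mg/L.

S ≈ 2.58 mg/L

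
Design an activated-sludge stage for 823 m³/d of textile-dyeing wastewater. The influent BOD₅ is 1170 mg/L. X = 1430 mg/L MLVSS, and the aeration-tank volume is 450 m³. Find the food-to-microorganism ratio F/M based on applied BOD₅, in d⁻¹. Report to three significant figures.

F/M ≈ 1.50 d⁻¹

F/M = applied load / biomass = Q·S₀/(V·X) = 823 × 1170 / (450.0 × 1430) = 1.496 d⁻¹.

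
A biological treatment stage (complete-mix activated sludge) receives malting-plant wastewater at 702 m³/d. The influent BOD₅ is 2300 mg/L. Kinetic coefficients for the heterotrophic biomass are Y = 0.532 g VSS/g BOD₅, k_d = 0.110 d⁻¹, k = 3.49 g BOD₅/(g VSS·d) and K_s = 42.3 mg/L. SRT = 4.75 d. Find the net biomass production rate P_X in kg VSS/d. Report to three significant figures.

P_X ≈ 562 kg VSS/d

From the Monod/SRT balance for a CMAS, S = K_s·(1+k_d θ_c)/[θ_c·(Y k − k_d) − 1] = 42.3 × (1 + 0.110 × 4.75) / [4.75 × (0.532 × 3.49 − 0.110) − 1] = 64.40 / 7.297 = 8.826 mg/L.
Correct the yield for decay: Y_obs = Y/(1 + k_d θ_c) = 0.532 / (1 + 0.110 × 4.75) = 0.532 / 1.522 = 0.3494.
Mass of BOD₅ removed per day: Q(S₀ − S) = 702 × 2291 g/m³ = 1608 kg/d.
So the net sludge growth is P_X = 0.3494 × 1608 = 562.0 kg VSS/d.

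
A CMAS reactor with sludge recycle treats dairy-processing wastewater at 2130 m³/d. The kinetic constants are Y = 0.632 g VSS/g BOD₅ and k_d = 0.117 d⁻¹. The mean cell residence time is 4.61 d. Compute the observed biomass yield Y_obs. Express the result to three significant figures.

The observed yield is Y_obs = Y/(1 + k_d·θ_c) = 0.632 / (1 + 0.117 × 4.61) = 0.632 / 1.539 = 0.4106 g VSS per g BOD₅ removed.

Y_obs ≈ 0.411 g VSS/g BOD₅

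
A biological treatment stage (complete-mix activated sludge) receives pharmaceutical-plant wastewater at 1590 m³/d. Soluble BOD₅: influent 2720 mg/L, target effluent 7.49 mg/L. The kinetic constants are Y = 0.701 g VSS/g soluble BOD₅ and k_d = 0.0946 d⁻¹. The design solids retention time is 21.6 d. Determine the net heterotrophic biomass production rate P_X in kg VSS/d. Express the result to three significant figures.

The observed yield is Y_obs = Y/(1 + k_d·θ_c) = 0.701 / (1 + 0.0946 × 21.6) = 0.701 / 3.043 = 0.2303 g VSS per g soluble BOD₅ removed.
Mass of soluble BOD₅ removed per day: Q(S₀ − S) = 1590 × 2713 g/m³ = 4313 kg/d.
So the net sludge growth is P_X = 0.2303 × 4313 = 993.4 kg VSS/d.

P_X ≈ 993 kg VSS/d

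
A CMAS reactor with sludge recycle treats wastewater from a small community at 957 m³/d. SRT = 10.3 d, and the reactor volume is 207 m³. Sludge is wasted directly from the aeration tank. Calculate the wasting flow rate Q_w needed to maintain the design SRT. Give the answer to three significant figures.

Wasting from the aeration tank: Q_w = V / θ_c = 207.0 / 10.3 = 20.10 m³/d.

Q_w ≈ 20.1 m³/d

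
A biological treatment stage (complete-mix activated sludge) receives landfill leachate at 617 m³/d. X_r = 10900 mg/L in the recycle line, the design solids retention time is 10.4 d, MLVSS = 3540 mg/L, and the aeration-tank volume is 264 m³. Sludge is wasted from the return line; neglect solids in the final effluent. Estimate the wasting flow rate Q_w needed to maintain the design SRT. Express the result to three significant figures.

Q_w ≈ 8.24 m³/d

θ_c = V·X/(Q_w·X_r) when wasting from the recycle, so Q_w = V·X/(θ_c·X_r) = 264.0 × 3540 / (10.4 × 10900) = 8.244 m³/d.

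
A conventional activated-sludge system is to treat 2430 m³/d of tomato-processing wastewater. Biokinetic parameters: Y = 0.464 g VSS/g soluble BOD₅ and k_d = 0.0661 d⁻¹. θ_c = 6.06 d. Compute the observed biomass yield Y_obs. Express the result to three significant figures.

Correct the yield for decay: Y_obs = Y/(1 + k_d θ_c) = 0.464 / (1 + 0.0661 × 6.06) = 0.464 / 1.401 = 0.3313.

Y_obs ≈ 0.331 g VSS/g soluble BOD₅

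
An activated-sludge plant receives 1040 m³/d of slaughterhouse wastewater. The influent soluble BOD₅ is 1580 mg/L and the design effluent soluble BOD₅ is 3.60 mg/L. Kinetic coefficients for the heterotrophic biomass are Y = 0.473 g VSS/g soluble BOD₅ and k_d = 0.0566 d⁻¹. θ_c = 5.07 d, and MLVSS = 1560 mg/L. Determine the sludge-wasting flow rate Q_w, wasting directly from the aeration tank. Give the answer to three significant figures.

Q_w ≈ 386 m³/d

From the SRT design equation V = Y Q (S₀−S) θ_c / [X (1 + k_d θ_c)] = 0.473 × 1040 × (1580 − 3.60) × 5.07 / [1560 × (1 + 0.0566 × 5.07)] = 3.93×10^6 / 2008 = 1958 m³.
For wasting at MLVSS concentration, Q_w = V/θ_c = 1958/5.07 = 386.3 m³/d.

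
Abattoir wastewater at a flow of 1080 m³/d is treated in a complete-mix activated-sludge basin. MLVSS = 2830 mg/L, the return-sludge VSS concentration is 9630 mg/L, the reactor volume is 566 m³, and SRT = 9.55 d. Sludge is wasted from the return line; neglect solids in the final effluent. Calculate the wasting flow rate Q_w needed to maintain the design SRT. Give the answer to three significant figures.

Q_w ≈ 17.4 m³/d

Q_w = (V·X)/(θ_c X_r) = 566.0 × 2830 / (9.55 × 9630) = 17.42 m³/d.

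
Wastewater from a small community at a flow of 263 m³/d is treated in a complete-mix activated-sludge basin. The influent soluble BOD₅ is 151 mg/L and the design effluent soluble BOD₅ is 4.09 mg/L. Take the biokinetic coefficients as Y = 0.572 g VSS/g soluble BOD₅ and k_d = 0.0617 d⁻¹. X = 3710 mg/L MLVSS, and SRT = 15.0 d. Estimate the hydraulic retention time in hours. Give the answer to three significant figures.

τ ≈ 4.23 h

Rearranging the biomass balance for a CMAS with decay, V = Y·Q·ΔS·θ_c / [X·(1+k_d θ_c)] = 0.572 × 263 × (151 − 4.09) × 15.0 / [3710 × (1 + 0.0617 × 15.0)] = 3.32×10^5 / 7144 = 46.41 m³.
τ = V/Q = 46.41/263 = 0.1764 d, or 4.235 h.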